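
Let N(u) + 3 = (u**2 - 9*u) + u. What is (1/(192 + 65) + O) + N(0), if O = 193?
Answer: 48831/257 ≈ 190.00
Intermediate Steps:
N(u) = -3 + u**2 - 8*u (N(u) = -3 + ((u**2 - 9*u) + u) = -3 + (u**2 - 8*u) = -3 + u**2 - 8*u)
(1/(192 + 65) + O) + N(0) = (1/(192 + 65) + 193) + (-3 + 0**2 - 8*0) = (1/257 + 193) + (-3 + 0 + 0) = (1/257 + 193) - 3 = 49602/257 - 3 = 48831/257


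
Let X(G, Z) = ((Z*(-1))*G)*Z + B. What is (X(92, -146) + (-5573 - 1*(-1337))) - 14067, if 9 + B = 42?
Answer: -1979342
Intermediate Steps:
B = 33 (B = -9 + 42 = 33)
X(G, Z) = 33 - G*Z² (X(G, Z) = ((Z*(-1))*G)*Z + 33 = ((-Z)*G)*Z + 33 = (-G*Z)*Z + 33 = -G*Z² + 33 = 33 - G*Z²)
(X(92, -146) + (-5573 - 1*(-1337))) - 14067 = ((33 - 1*92*(-146)²) + (-5573 - 1*(-1337))) - 14067 = ((33 - 1*92*21316) + (-5573 + 1337)) - 14067 = ((33 - 1961072) - 4236) - 14067 = (-1961039 - 4236) - 14067 = -1965275 - 14067 = -1979342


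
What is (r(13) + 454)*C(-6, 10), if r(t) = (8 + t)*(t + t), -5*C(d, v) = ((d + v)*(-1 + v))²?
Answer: -259200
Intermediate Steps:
C(d, v) = -(-1 + v)²*(d + v)²/5
r(t) = 2*t*(8 + t) (r(t) = (8 + t)*(2*t) = 2*t*(8 + t))
(r(13) + 454)*C(-6, 10) = (2*13*(8 + 13) + 454)*(-(-1 + 10)²*(-6 + 10)²/5) = (2*13*21 + 454)*(-⅕*9²*4²) = (546 + 454)*(-⅕*81*16) = 1000*(-1296/5) = -259200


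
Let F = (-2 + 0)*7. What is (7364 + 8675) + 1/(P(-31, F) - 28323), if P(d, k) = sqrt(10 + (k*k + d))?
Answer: 12866359929683/802192154 - 5*sqrt(7)/802192154 ≈ 16039.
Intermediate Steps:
F = -14 (F = -2*7 = -14)
P(d, k) = sqrt(10 + d + k**2) (P(d, k) = sqrt(10 + (k**2 + d)) = sqrt(10 + (d + k**2)) = sqrt(10 + d + k**2))
(7364 + 8675) + 1/(P(-31, F) - 28323) = (7364 + 8675) + 1/(sqrt(10 - 31 + (-14)**2) - 28323) = 16039 + 1/(sqrt(10 - 31 + 196) - 28323) = 16039 + 1/(sqrt(175) - 28323) = 16039 + 1/(5*sqrt(7) - 28323) = 16039 + 1/(-28323 + 5*sqrt(7))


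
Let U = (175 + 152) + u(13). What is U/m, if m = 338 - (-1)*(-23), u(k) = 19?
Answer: 346/315 ≈ 1.0984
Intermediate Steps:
U = 346 (U = (175 + 152) + 19 = 327 + 19 = 346)
m = 315 (m = 338 - 1*23 = 338 - 23 = 315)
U/m = 346/315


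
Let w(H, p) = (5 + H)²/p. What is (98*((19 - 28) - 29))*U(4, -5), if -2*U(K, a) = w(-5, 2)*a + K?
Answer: 7448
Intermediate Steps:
w(H, p) = (5 + H)²/p
U(K, a) = -K/2 (U(K, a) = -(((5 - 5)²/2)*a + K)/2 = -(((½)*0²)*a + K)/2 = -(((½)*0)*a + K)/2 = -(0*a + K)/2 = -(0 + K)/2 = -K/2)
(98*((19 - 28) - 29))*U(4, -5) = (98*((19 - 28) - 29))*(-½*4) = (98*(-9 - 29))*(-2) = (98*(-38))*(-2) = -3724*(-2) = 7448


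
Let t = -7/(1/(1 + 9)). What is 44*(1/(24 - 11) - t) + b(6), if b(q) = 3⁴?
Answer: 41137/13 ≈ 3164.4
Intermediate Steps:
b(q) = 81
t = -70 (t = -7/(1/10) = -7/⅒ = -7*10 = -70)
44*(1/(24 - 11) - t) + b(6) = 44*(1/(24 - 11) - 1*(-70)) + 81 = 44*(1/13 + 70) + 81 = 44*(911/13) + 81 = 40084/13 + 81 = 41137/13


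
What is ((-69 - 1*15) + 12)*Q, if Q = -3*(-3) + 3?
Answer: -864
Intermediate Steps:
Q = 12 (Q = 9 + 3 = 12)
((-69 - 1*15) + 12)*Q = ((-69 - 1*15) + 12)*12 = ((-69 - 15) + 12)*12 = (-84 + 12)*12 = -72*12 = -864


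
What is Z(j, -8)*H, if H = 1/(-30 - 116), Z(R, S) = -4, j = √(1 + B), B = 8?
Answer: 2/73 ≈ 0.027397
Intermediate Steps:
j = 3 (j = √(1 + 8) = √9 = 3)
H = -1/146 (H = 1/(-146) = -1/146 ≈ -0.0068493)
Z(j, -8)*H = -4*(-1/146) = 2/73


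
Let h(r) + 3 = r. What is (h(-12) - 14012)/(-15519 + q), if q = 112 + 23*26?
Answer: 14027/14809 ≈ 0.94719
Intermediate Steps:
h(r) = -3 + r
q = 710 (q = 112 + 598 = 710)
(h(-12) - 14012)/(-15519 + q) = ((-3 - 12) - 14012)/(-15519 + 710) = (-15 - 14012)/(-14809) = -14027*(-1/14809) = 14027/14809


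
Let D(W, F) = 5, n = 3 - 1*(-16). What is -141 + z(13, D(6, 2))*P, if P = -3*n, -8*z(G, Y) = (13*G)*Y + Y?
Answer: 23661/4 ≈ 5915.3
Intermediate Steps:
n = 19 (n = 3 + 16 = 19)
z(G, Y) = -Y/8 - 13*G*Y/8 (z(G, Y) = -((13*G)*Y + Y)/8 = -(13*G*Y + Y)/8 = -(Y + 13*G*Y)/8 = -Y/8 - 13*G*Y/8)
P = -57 (P = -3*19 = -57)
-141 + z(13, D(6, 2))*P = -141 - ⅛*5*(1 + 13*13)*(-57) = -141 - ⅛*5*(1 + 169)*(-57) = -141 - ⅛*5*170*(-57) = -141 - 425/4*(-57) = -141 + 24225/4 = 23661/4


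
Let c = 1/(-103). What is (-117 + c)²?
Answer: 145250704/10609 ≈ 13691.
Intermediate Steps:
c = -1/103 ≈ -0.0097087
(-117 + c)² = (-117 - 1/103)² = (-12052/103)² = 145250704/10609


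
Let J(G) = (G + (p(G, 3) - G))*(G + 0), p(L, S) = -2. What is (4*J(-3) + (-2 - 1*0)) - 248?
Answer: -226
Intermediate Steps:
J(G) = -2*G (J(G) = (G + (-2 - G))*(G + 0) = -2*G)
(4*J(-3) + (-2 - 1*0)) - 248 = (4*(-2*(-3)) + (-2 - 1*0)) - 248 = (4*6 + (-2 + 0)) - 248 = (24 - 2) - 248 = 22 - 248 = -226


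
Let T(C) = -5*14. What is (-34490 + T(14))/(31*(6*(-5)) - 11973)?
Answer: 11520/4301 ≈ 2.6784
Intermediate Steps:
T(C) = -70
(-34490 + T(14))/(31*(6*(-5)) - 11973) = (-34490 - 70)/(31*(6*(-5)) - 11973) = -34560/(31*(-30) - 11973) = -34560/(-930 - 11973) = -34560/(-12903) = -34560*(-1/12903) = 11520/4301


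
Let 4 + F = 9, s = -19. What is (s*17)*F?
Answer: -1615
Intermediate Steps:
F = 5 (F = -4 + 9 = 5)
(s*17)*F = -19*17*5 = -323*5 = -1615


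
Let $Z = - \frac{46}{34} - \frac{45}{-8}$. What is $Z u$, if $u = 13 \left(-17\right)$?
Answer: $- \frac{7553}{8} \approx -944.13$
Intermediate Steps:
$u = -221$
$Z = \frac{581}{136}$ ($Z = \left(-46\right) \frac{1}{34} - - \frac{45}{8} = - \frac{23}{17} + \frac{45}{8} = \frac{581}{136} \approx 4.2721$)
$Z u = \frac{581}{136} \left(-221\right) = - \frac{7553}{8}$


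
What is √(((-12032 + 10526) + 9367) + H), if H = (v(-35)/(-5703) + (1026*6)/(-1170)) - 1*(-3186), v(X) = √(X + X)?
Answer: √(1517298094911105 - 24095175*I*√70)/370695 ≈ 105.08 - 6.9807e-6*I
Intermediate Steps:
v(X) = √2*√X (v(X) = √(2*X) = √2*√X)
H = 206748/65 - I*√70/5703 (H = ((√2*√(-35))/(-5703) + (1026*6)/(-1170)) - 1*(-3186) = ((√2*(I*√35))*(-1/5703) + 6156*(-1/1170)) + 3186 = ((I*√70)*(-1/5703) - 342/65) + 3186 = (-I*√70/5703 - 342/65) + 3186 = (-342/65 - I*√70/5703) + 3186 = 206748/65 - I*√70/5703 ≈ 3180.7 - 0.0014671*I)
√(((-12032 + 10526) + 9367) + H) = √(((-12032 + 10526) + 9367) + (206748/65 - I*√70/5703)) = √((-1506 + 9367) + (206748/65 - I*√70/5703)) = √(7861 + (206748/65 - I*√70/5703)) = √(717713/65 - I*√70/5703)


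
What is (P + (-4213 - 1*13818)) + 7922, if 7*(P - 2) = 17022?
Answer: -53727/7 ≈ -7675.3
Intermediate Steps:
P = 17036/7 (P = 2 + (⅐)*17022 = 2 + 17022/7 = 17036/7 ≈ 2433.7)
(P + (-4213 - 1*13818)) + 7922 = (17036/7 + (-4213 - 1*13818)) + 7922 = (17036/7 + (-4213 - 13818)) + 7922 = (17036/7 - 18031) + 7922 = -109181/7 + 7922 = -53727/7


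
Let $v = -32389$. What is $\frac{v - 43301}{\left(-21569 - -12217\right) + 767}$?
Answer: $\frac{15138}{1717} \approx 8.8165$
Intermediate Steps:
$\frac{v - 43301}{\left(-21569 - -12217\right) + 767} = \frac{-32389 - 43301}{\left(-21569 - -12217\right) + 767} = - \frac{75690}{\left(-21569 + 12217\right) + 767} = - \frac{75690}{-9352 + 767} = - \frac{75690}{-8585} = \left(-75690\right) \left(- \frac{1}{8585}\right) = \frac{15138}{1717}$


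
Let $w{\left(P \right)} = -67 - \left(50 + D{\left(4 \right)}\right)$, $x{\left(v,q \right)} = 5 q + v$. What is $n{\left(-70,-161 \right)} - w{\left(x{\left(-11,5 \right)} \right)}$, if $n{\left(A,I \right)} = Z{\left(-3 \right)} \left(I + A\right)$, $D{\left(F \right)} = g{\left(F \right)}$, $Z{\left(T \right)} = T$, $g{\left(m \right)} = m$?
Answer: $814$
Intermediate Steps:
$D{\left(F \right)} = F$
$x{\left(v,q \right)} = v + 5 q$
$n{\left(A,I \right)} = - 3 A - 3 I$ ($n{\left(A,I \right)} = - 3 \left(I + A\right) = - 3 \left(A + I\right) = - 3 A - 3 I$)
$w{\left(P \right)} = -121$ ($w{\left(P \right)} = -67 - \left(50 + 4\right) = -67 - 54 = -121$)
$n{\left(-70,-161 \right)} - w{\left(x{\left(-11,5 \right)} \right)} = \left(\left(-3\right) \left(-70\right) - -483\right) - -121 = \left(210 + 483\right) + 121 = 693 + 121 = 814$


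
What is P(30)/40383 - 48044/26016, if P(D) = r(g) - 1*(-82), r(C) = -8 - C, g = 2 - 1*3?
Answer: -53839157/29183448 ≈ -1.8449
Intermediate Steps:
g = -1 (g = 2 - 3 = -1)
P(D) = 75 (P(D) = (-8 - 1*(-1)) - 1*(-82) = (-8 + 1) + 82 = -7 + 82 = 75)
P(30)/40383 - 48044/26016 = 75/40383 - 48044/26016 = 75*(1/40383) - 48044*1/26016 = 25/13461 - 12011/6504 = -53839157/29183448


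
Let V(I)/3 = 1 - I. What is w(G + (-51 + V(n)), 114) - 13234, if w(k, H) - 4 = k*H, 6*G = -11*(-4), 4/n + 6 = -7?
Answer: -230890/13 ≈ -17761.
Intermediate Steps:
n = -4/13 (n = 4/(-6 - 7) = 4/(-13) = 4*(-1/13) = -4/13 ≈ -0.30769)
V(I) = 3 - 3*I (V(I) = 3*(1 - I) = 3 - 3*I)
G = 22/3 (G = (-11*(-4))/6 = (⅙)*44 = 22/3 ≈ 7.3333)
w(k, H) = 4 + H*k (w(k, H) = 4 + k*H = 4 + H*k)
w(G + (-51 + V(n)), 114) - 13234 = (4 + 114*(22/3 + (-51 + (3 - 3*(-4/13))))) - 13234 = (4 + 114*(22/3 + (-51 + (3 + 12/13)))) - 13234 = (4 + 114*(22/3 + (-51 + 51/13))) - 13234 = (4 + 114*(22/3 - 612/13)) - 13234 = (4 + 114*(-1550/39)) - 13234 = (4 - 58900/13) - 13234 = -58848/13 - 13234 = -230890/13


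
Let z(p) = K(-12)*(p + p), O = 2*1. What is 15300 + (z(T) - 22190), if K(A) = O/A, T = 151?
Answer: -20821/3 ≈ -6940.3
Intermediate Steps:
O = 2
K(A) = 2/A
z(p) = -p/3 (z(p) = (2/(-12))*(p + p) = (2*(-1/12))*(2*p) = -p/3)
15300 + (z(T) - 22190) = 15300 + (-1/3*151 - 22190) = 15300 + (-151/3 - 22190) = 15300 - 66721/3 = -20821/3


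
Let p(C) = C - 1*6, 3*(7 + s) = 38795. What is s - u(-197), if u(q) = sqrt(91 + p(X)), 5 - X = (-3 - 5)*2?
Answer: 38774/3 - sqrt(106) ≈ 12914.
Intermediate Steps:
s = 38774/3 (s = -7 + (1/3)*38795 = -7 + 38795/3 = 38774/3 ≈ 12925.)
X = 21 (X = 5 - (-3 - 5)*2 = 5 - (-8)*2 = 5 - 1*(-16) = 5 + 16 = 21)
p(C) = -6 + C (p(C) = C - 6 = -6 + C)
u(q) = sqrt(106) (u(q) = sqrt(91 + (-6 + 21)) = sqrt(91 + 15) = sqrt(106))
s - u(-197) = 38774/3 - sqrt(106)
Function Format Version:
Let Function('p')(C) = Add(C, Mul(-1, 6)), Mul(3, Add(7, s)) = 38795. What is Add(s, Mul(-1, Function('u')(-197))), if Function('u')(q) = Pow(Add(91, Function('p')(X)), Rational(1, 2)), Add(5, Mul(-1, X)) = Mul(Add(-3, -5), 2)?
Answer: Add(Rational(38774, 3), Mul(-1, Pow(106, Rational(1, 2)))) ≈ 12914.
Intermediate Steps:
s = Rational(38774, 3) (s = Add(-7, Mul(Rational(1, 3), 38795)) = Add(-7, Rational(38795, 3)) = Rational(38774, 3) ≈ 12925.)
X = 21 (X = Add(5, Mul(-1, Mul(Add(-3, -5), 2))) = Add(5, Mul(-1, Mul(-8, 2))) = Add(5, Mul(-1, -16)) = Add(5, 16) = 21)
Function('p')(C) = Add(-6, C) (Function('p')(C) = Add(C, -6) = Add(-6, C))
Function('u')(q) = Pow(106, Rational(1, 2)) (Function('u')(q) = Pow(Add(91, Add(-6, 21)), Rational(1, 2)) = Pow(Add(91, 15), Rational(1, 2)) = Pow(106, Rational(1, 2)))
Add(s, Mul(-1, Function('u')(-197))) = Add(Rational(38774, 3), Mul(-1, Pow(106, Rational(1, 2))))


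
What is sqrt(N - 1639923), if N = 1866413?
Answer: sqrt(226490) ≈ 475.91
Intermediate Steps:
sqrt(N - 1639923) = sqrt(1866413 - 1639923) = sqrt(226490)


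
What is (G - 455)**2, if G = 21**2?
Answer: 196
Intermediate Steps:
G = 441
(G - 455)**2 = (441 - 455)**2 = (-14)**2 = 196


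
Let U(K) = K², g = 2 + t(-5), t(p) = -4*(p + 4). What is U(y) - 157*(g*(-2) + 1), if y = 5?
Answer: 1752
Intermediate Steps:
t(p) = -16 - 4*p (t(p) = -4*(4 + p) = -16 - 4*p)
g = 6 (g = 2 + (-16 - 4*(-5)) = 2 + (-16 + 20) = 2 + 4 = 6)
U(y) - 157*(g*(-2) + 1) = 5² - 157*(6*(-2) + 1) = 25 - 157*(-12 + 1) = 25 - 157*(-11) = 25 + 1727 = 1752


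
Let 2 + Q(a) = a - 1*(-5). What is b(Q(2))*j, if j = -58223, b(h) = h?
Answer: -291115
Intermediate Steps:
Q(a) = 3 + a (Q(a) = -2 + (a - 1*(-5)) = -2 + (a + 5) = -2 + (5 + a) = 3 + a)
b(Q(2))*j = (3 + 2)*(-58223) = 5*(-58223) = -291115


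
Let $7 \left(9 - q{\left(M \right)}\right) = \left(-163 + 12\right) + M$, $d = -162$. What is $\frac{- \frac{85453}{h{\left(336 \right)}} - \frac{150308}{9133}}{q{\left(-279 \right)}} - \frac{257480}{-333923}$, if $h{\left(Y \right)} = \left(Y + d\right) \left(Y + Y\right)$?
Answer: $\frac{13235930027204101}{25114653560115648} \approx 0.52702$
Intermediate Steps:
$q{\left(M \right)} = \frac{214}{7} - \frac{M}{7}$ ($q{\left(M \right)} = 9 - \frac{\left(-163 + 12\right) + M}{7} = 9 - \frac{-151 + M}{7} = 9 - \left(- \frac{151}{7} + \frac{M}{7}\right) = \frac{214}{7} - \frac{M}{7}$)
$h{\left(Y \right)} = 2 Y \left(-162 + Y\right)$ ($h{\left(Y \right)} = \left(Y - 162\right) \left(Y + Y\right) = \left(-162 + Y\right) 2 Y = 2 Y \left(-162 + Y\right)$)
$\frac{- \frac{85453}{h{\left(336 \right)}} - \frac{150308}{9133}}{q{\left(-279 \right)}} - \frac{257480}{-333923} = \frac{- \frac{85453}{2 \cdot 336 \left(-162 + 336\right)} - \frac{150308}{9133}}{\frac{214}{7} - - \frac{279}{7}} - \frac{257480}{-333923} = \frac{- \frac{85453}{2 \cdot 336 \cdot 174} - \frac{150308}{9133}}{\frac{214}{7} + \frac{279}{7}} - - \frac{257480}{333923} = \frac{- \frac{85453}{116928} - \frac{150308}{9133}}{\frac{493}{7}} + \frac{257480}{333923} = \left(\left(-85453\right) \frac{1}{116928} - \frac{150308}{9133}\right) \frac{7}{493} + \frac{257480}{333923} = \left(- \frac{85453}{116928} - \frac{150308}{9133}\right) \frac{7}{493} + \frac{257480}{333923} = \left(- \frac{18355656073}{1067903424}\right) \frac{7}{493} + \frac{257480}{333923} = - \frac{18355656073}{75210912576} + \frac{257480}{333923} = \frac{13235930027204101}{25114653560115648}$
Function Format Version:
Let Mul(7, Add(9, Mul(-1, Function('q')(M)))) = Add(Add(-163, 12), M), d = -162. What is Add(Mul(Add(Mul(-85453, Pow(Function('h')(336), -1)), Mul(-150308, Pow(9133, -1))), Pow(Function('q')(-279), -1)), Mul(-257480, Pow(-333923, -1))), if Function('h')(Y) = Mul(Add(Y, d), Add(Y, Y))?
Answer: Rational(13235930027204101, 25114653560115648) ≈ 0.52702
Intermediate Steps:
Function('q')(M) = Add(Rational(214, 7), Mul(Rational(-1, 7), M)) (Function('q')(M) = Add(9, Mul(Rational(-1, 7), Add(Add(-163, 12), M))) = Add(9, Mul(Rational(-1, 7), Add(-151, M))) = Add(9, Add(Rational(151, 7), Mul(Rational(-1, 7), M))) = Add(Rational(214, 7), Mul(Rational(-1, 7), M)))
Function('h')(Y) = Mul(2, Y, Add(-162, Y)) (Function('h')(Y) = Mul(Add(Y, -162), Add(Y, Y)) = Mul(Add(-162, Y), Mul(2, Y)) = Mul(2, Y, Add(-162, Y)))
Add(Mul(Add(Mul(-85453, Pow(Function('h')(336), -1)), Mul(-150308, Pow(9133, -1))), Pow(Function('q')(-279), -1)), Mul(-257480, Pow(-333923, -1))) = Add(Mul(Add(Mul(-85453, Pow(Mul(2, 336, Add(-162, 336)), -1)), Mul(-150308, Pow(9133, -1))), Pow(Add(Rational(214, 7), Mul(Rational(-1, 7), -279)), -1)), Mul(-257480, Pow(-333923, -1))) = Add(Mul(Add(Mul(-85453, Pow(Mul(2, 336, 174), -1)), Mul(-150308, Rational(1, 9133))), Pow(Add(Rational(214, 7), Rational(279, 7)), -1)), Mul(-257480, Rational(-1, 333923))) = Add(Mul(Add(Mul(-85453, Pow(116928, -1)), Rational(-150308, 9133)), Pow(Rational(493, 7), -1)), Rational(257480, 333923)) = Add(Mul(Add(Mul(-85453, Rational(1, 116928)), Rational(-150308, 9133)), Rational(7, 493)), Rational(257480, 333923)) = Add(Mul(Add(Rational(-85453, 116928), Rational(-150308, 9133)), Rational(7, 493)), Rational(257480, 333923)) = Add(Mul(Rational(-18355656073, 1067903424), Rational(7, 493)), Rational(257480, 333923)) = Add(Rational(-18355656073, 75210912576), Rational(257480, 333923)) = Rational(13235930027204101, 25114653560115648)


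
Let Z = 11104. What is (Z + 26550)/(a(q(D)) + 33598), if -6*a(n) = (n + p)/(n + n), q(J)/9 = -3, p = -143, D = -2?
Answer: 6099948/5442791 ≈ 1.1207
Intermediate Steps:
q(J) = -27 (q(J) = 9*(-3) = -27)
a(n) = -(-143 + n)/(12*n) (a(n) = -(n - 143)/(6*(n + n)) = -(-143 + n)/(6*(2*n)) = -(-143 + n)*1/(2*n)/6 = -(-143 + n)/(12*n))
(Z + 26550)/(a(q(D)) + 33598) = (11104 + 26550)/((1/12)*(143 - 1*(-27))/(-27) + 33598) = 37654/((1/12)*(-1/27)*(143 + 27) + 33598) = 37654/((1/12)*(-1/27)*170 + 33598) = 37654/(-85/162 + 33598) = 37654/(5442791/162) = 37654*(162/5442791) = 6099948/5442791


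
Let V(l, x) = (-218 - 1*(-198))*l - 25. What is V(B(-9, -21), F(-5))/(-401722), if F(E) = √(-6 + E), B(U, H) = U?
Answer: -155/401722 ≈ -0.00038584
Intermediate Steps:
V(l, x) = -25 - 20*l (V(l, x) = (-218 + 198)*l - 25 = -20*l - 25 = -25 - 20*l)
V(B(-9, -21), F(-5))/(-401722) = (-25 - 20*(-9))/(-401722) = (-25 + 180)*(-1/401722) = 155*(-1/401722) = -155/401722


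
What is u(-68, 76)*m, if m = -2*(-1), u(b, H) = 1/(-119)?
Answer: -2/119 ≈ -0.016807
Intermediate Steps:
u(b, H) = -1/119
m = 2
u(-68, 76)*m = -1/119*2 = -2/119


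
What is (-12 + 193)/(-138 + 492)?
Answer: 181/354 ≈ 0.51130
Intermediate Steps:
(-12 + 193)/(-138 + 492) = 181/354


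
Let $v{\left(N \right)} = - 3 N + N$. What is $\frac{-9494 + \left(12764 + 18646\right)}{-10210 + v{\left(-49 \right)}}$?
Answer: $- \frac{5479}{2528} \approx -2.1673$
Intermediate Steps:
$v{\left(N \right)} = - 2 N$
$\frac{-9494 + \left(12764 + 18646\right)}{-10210 + v{\left(-49 \right)}} = \frac{-9494 + \left(12764 + 18646\right)}{-10210 - -98} = \frac{-9494 + 31410}{-10210 + 98} = \frac{21916}{-10112} = 21916 \left(- \frac{1}{10112}\right) = - \frac{5479}{2528}$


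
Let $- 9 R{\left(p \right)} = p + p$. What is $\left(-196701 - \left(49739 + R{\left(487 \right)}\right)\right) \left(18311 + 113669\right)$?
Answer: $- \frac{292597812280}{9} \approx -3.2511 \cdot 10^{10}$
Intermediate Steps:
$R{\left(p \right)} = - \frac{2 p}{9}$ ($R{\left(p \right)} = - \frac{p + p}{9} = - \frac{2 p}{9}$)
$\left(-196701 - \left(49739 + R{\left(487 \right)}\right)\right) \left(18311 + 113669\right) = \left(-196701 - \left(49739 - \frac{974}{9}\right)\right) \left(18311 + 113669\right) = \left(-196701 - \frac{446677}{9}\right) 131980 = \left(- \frac{2216986}{9}\right) 131980 = - \frac{292597812280}{9}$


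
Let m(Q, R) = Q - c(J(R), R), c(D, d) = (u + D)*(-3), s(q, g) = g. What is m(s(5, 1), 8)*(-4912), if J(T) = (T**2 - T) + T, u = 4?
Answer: -1006960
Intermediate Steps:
J(T) = T**2
c(D, d) = -12 - 3*D (c(D, d) = (4 + D)*(-3) = -12 - 3*D)
m(Q, R) = 12 + Q + 3*R**2 (m(Q, R) = Q - (-12 - 3*R**2) = Q + (12 + 3*R**2) = 12 + Q + 3*R**2)
m(s(5, 1), 8)*(-4912) = (12 + 1 + 3*8**2)*(-4912) = (12 + 1 + 3*64)*(-4912) = (12 + 1 + 192)*(-4912) = 205*(-4912) = -1006960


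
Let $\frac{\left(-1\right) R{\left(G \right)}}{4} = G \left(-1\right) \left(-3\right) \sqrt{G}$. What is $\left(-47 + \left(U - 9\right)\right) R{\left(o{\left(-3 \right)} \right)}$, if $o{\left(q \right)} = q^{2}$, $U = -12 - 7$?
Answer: $24300$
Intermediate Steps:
$U = -19$ ($U = -12 - 7 = -19$)
$R{\left(G \right)} = - 12 G^{\frac{3}{2}}$ ($R{\left(G \right)} = - 4 G \left(-1\right) \left(-3\right) \sqrt{G} = - 4 - G \left(-3\right) \sqrt{G} = - 4 \cdot 3 G \sqrt{G} = - 4 \cdot 3 G^{\frac{3}{2}} = - 12 G^{\frac{3}{2}}$)
$\left(-47 + \left(U - 9\right)\right) R{\left(o{\left(-3 \right)} \right)} = \left(-47 - 28\right) \left(- 12 \left(\left(-3\right)^{2}\right)^{\frac{3}{2}}\right) = \left(-47 - 28\right) \left(- 12 \cdot 9^{\frac{3}{2}}\right) = - 75 \left(\left(-12\right) 27\right) = \left(-75\right) \left(-324\right) = 24300$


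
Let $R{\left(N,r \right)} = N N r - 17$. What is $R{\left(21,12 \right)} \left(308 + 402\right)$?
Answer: $3745250$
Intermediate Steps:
$R{\left(N,r \right)} = -17 + r N^{2}$ ($R{\left(N,r \right)} = N^{2} r - 17 = r N^{2} - 17 = -17 + r N^{2}$)
$R{\left(21,12 \right)} \left(308 + 402\right) = \left(-17 + 12 \cdot 21^{2}\right) \left(308 + 402\right) = \left(-17 + 12 \cdot 441\right) 710 = \left(-17 + 5292\right) 710 = 5275 \cdot 710 = 3745250$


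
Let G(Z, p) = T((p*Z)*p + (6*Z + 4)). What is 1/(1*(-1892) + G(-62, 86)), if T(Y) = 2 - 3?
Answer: -1/1893 ≈ -0.00052826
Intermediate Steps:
T(Y) = -1
G(Z, p) = -1
1/(1*(-1892) + G(-62, 86)) = 1/(1*(-1892) - 1) = 1/(-1892 - 1) = 1/(-1893) = -1/1893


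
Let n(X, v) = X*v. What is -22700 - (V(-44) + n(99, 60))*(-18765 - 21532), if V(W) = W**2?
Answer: 317356472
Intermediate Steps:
-22700 - (V(-44) + n(99, 60))*(-18765 - 21532) = -22700 - ((-44)**2 + 99*60)*(-18765 - 21532) = -22700 - (1936 + 5940)*(-40297) = -22700 - 7876*(-40297) = -22700 - 1*(-317379172) = -22700 + 317379172 = 317356472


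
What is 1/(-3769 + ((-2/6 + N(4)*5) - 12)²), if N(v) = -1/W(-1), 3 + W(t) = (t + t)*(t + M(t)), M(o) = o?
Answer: -9/31217 ≈ -0.00028830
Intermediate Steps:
W(t) = -3 + 4*t² (W(t) = -3 + (t + t)*(t + t) = -3 + (2*t)*(2*t) = -3 + 4*t²)
N(v) = -1 (N(v) = -1/(-3 + 4*(-1)²) = -1/(-3 + 4*1) = -1/(-3 + 4) = -1/1 = -1*1 = -1)
1/(-3769 + ((-2/6 + N(4)*5) - 12)²) = 1/(-3769 + ((-2/6 - 1*5) - 12)²) = 1/(-3769 + ((-2*⅙ - 5) - 12)²) = 1/(-3769 + ((-⅓ - 5) - 12)²) = 1/(-3769 + (-16/3 - 12)²) = 1/(-3769 + (-52/3)²) = 1/(-3769 + 2704/9) = 1/(-31217/9) = -9/31217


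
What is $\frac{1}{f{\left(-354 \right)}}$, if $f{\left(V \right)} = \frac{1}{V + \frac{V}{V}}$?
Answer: $-353$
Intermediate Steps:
$f{\left(V \right)} = \frac{1}{1 + V}$ ($f{\left(V \right)} = \frac{1}{V + 1} = \frac{1}{1 + V}$)
$\frac{1}{f{\left(-354 \right)}} = \frac{1}{\frac{1}{1 - 354}} = \frac{1}{\frac{1}{-353}} = \frac{1}{- \frac{1}{353}} = -353$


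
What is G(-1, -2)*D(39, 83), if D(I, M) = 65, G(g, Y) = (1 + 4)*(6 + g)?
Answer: 1625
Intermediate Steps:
G(g, Y) = 30 + 5*g (G(g, Y) = 5*(6 + g) = 30 + 5*g)
G(-1, -2)*D(39, 83) = (30 + 5*(-1))*65 = (30 - 5)*65 = 25*65 = 1625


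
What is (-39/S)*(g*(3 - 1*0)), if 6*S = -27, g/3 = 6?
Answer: 468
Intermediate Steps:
g = 18 (g = 3*6 = 18)
S = -9/2 (S = (⅙)*(-27) = -9/2 ≈ -4.5000)
(-39/S)*(g*(3 - 1*0)) = (-39/(-9/2))*(18*(3 - 1*0)) = (-2/9*(-39))*(18*(3 + 0)) = 26*(18*3)/3 = (26/3)*54 = 468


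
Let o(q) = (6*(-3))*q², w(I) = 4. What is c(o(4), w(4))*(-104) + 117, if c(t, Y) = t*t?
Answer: -8626059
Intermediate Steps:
o(q) = -18*q²
c(t, Y) = t²
c(o(4), w(4))*(-104) + 117 = (-18*4²)²*(-104) + 117 = (-18*16)²*(-104) + 117 = (-288)²*(-104) + 117 = 82944*(-104) + 117 = -8626176 + 117 = -8626059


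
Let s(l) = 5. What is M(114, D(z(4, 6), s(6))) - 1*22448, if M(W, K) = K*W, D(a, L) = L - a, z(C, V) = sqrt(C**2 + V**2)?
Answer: -21878 - 228*sqrt(13) ≈ -22700.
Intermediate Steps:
M(114, D(z(4, 6), s(6))) - 1*22448 = (5 - sqrt(4**2 + 6**2))*114 - 1*22448 = (5 - sqrt(16 + 36))*114 - 22448 = (5 - sqrt(52))*114 - 22448 = (5 - 2*sqrt(13))*114 - 22448 = (570 - 228*sqrt(13)) - 22448 = -21878 - 228*sqrt(13)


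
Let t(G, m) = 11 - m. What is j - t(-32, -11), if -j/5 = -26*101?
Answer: 13108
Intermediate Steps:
j = 13130 (j = -(-130)*101 = -5*(-2626) = 13130)
j - t(-32, -11) = 13130 - (11 - 1*(-11)) = 13130 - (11 + 11) = 13130 - 1*22 = 13130 - 22 = 13108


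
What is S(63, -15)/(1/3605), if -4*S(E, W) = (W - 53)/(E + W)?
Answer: 61285/48 ≈ 1276.8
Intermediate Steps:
S(E, W) = -(-53 + W)/(4*(E + W)) (S(E, W) = -(W - 53)/(4*(E + W)) = -(-53 + W)/(4*(E + W)))
S(63, -15)/(1/3605) = ((53 - 1*(-15))/(4*(63 - 15)))/(1/3605) = ((1/4)*(53 + 15)/48)/(1/3605) = ((1/4)*(1/48)*68)*3605 = (17/48)*3605 = 61285/48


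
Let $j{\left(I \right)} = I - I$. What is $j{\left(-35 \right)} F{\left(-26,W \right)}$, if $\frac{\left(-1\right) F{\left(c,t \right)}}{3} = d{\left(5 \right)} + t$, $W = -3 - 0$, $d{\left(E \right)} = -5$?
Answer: $0$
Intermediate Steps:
$W = -3$ ($W = -3 + 0 = -3$)
$j{\left(I \right)} = 0$
$F{\left(c,t \right)} = 15 - 3 t$ ($F{\left(c,t \right)} = - 3 \left(-5 + t\right) = 15 - 3 t$)
$j{\left(-35 \right)} F{\left(-26,W \right)} = 0 \left(15 - -9\right) = 0 \left(15 + 9\right) = 0 \cdot 24 = 0$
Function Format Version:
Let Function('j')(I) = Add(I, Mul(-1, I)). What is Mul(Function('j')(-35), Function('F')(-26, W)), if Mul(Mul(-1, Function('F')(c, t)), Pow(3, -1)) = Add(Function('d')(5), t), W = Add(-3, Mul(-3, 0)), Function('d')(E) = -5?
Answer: 0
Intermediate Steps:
W = -3 (W = Add(-3, 0) = -3)
Function('j')(I) = 0
Function('F')(c, t) = Add(15, Mul(-3, t)) (Function('F')(c, t) = Mul(-3, Add(-5, t)) = Add(15, Mul(-3, t)))
Mul(Function('j')(-35), Function('F')(-26, W)) = Mul(0, Add(15, Mul(-3, -3))) = Mul(0, Add(15, 9)) = Mul(0, 24) = 0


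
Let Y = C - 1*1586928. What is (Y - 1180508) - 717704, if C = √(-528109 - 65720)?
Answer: -3485140 + 3*I*√65981 ≈ -3.4851e+6 + 770.6*I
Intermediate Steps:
C = 3*I*√65981 (C = √(-593829) = 3*I*√65981 ≈ 770.6*I)
Y = -1586928 + 3*I*√65981 (Y = 3*I*√65981 - 1*1586928 = 3*I*√65981 - 1586928 = -1586928 + 3*I*√65981 ≈ -1.5869e+6 + 770.6*I)
(Y - 1180508) - 717704 = ((-1586928 + 3*I*√65981) - 1180508) - 717704 = (-2767436 + 3*I*√65981) - 717704 = -3485140 + 3*I*√65981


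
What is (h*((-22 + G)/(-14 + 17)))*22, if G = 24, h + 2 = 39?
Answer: 1628/3 ≈ 542.67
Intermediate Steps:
h = 37 (h = -2 + 39 = 37)
(h*((-22 + G)/(-14 + 17)))*22 = (37*((-22 + 24)/(-14 + 17)))*22 = (37*(2/3))*22 = (37*(2*(⅓)))*22 = (37*(⅔))*22 = (74/3)*22 = 1628/3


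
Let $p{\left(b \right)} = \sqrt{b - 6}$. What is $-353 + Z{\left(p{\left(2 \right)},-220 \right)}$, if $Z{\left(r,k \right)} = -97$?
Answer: $-450$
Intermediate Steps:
$p{\left(b \right)} = \sqrt{-6 + b}$
$-353 + Z{\left(p{\left(2 \right)},-220 \right)} = -353 - 97 = -450$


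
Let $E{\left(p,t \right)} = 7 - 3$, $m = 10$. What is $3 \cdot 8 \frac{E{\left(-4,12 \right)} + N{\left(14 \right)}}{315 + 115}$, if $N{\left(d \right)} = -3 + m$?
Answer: $\frac{132}{215} \approx 0.61395$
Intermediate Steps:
$E{\left(p,t \right)} = 4$
$N{\left(d \right)} = 7$ ($N{\left(d \right)} = -3 + 10 = 7$)
$3 \cdot 8 \frac{E{\left(-4,12 \right)} + N{\left(14 \right)}}{315 + 115} = 3 \cdot 8 \frac{4 + 7}{315 + 115} = 24 \cdot \frac{11}{430} = \frac{132}{215}$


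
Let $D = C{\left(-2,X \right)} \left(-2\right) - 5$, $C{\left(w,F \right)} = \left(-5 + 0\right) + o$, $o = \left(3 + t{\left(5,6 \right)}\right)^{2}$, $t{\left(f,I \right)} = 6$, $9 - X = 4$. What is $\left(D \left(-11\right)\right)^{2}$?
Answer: $2982529$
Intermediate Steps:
$X = 5$ ($X = 9 - 4 = 5$)
$o = 81$ ($o = \left(3 + 6\right)^{2} = 9^{2} = 81$)
$C{\left(w,F \right)} = 76$ ($C{\left(w,F \right)} = \left(-5 + 0\right) + 81 = -5 + 81 = 76$)
$D = -157$ ($D = 76 \left(-2\right) - 5 = -152 - 5 = -157$)
$\left(D \left(-11\right)\right)^{2} = \left(\left(-157\right) \left(-11\right)\right)^{2} = 1727^{2} = 2982529$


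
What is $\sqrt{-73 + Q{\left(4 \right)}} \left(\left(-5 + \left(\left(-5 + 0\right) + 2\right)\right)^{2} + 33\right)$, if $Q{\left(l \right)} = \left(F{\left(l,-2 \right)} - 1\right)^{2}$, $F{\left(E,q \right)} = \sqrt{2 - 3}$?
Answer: $97 \sqrt{-73 + \left(-1 + i\right)^{2}} \approx 11.352 - 828.85 i$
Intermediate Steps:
$F{\left(E,q \right)} = i$ ($F{\left(E,q \right)} = \sqrt{-1} = i$)
$Q{\left(l \right)} = \left(-1 + i\right)^{2}$ ($Q{\left(l \right)} = \left(i - 1\right)^{2} = \left(-1 + i\right)^{2}$)
$\sqrt{-73 + Q{\left(4 \right)}} \left(\left(-5 + \left(\left(-5 + 0\right) + 2\right)\right)^{2} + 33\right) = \sqrt{-73 + \left(1 - i\right)^{2}} \left(\left(-5 + \left(\left(-5 + 0\right) + 2\right)\right)^{2} + 33\right) = \sqrt{-73 + \left(1 - i\right)^{2}} \left(\left(-5 + \left(-5 + 2\right)\right)^{2} + 33\right) = \sqrt{-73 + \left(1 - i\right)^{2}} \left(\left(-5 - 3\right)^{2} + 33\right) = \sqrt{-73 + \left(1 - i\right)^{2}} \left(\left(-8\right)^{2} + 33\right) = \sqrt{-73 + \left(1 - i\right)^{2}} \left(64 + 33\right) = \sqrt{-73 + \left(1 - i\right)^{2}} \cdot 97 = 97 \sqrt{-73 + \left(1 - i\right)^{2}}$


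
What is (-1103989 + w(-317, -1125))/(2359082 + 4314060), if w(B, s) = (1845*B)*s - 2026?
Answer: 328433555/3336571 ≈ 98.434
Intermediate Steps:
w(B, s) = -2026 + 1845*B*s (w(B, s) = 1845*B*s - 2026 = -2026 + 1845*B*s)
(-1103989 + w(-317, -1125))/(2359082 + 4314060) = (-1103989 + (-2026 + 1845*(-317)*(-1125)))/(2359082 + 4314060) = (-1103989 + (-2026 + 657973125))/6673142 = (-1103989 + 657971099)*(1/6673142) = 656867110*(1/6673142) = 328433555/3336571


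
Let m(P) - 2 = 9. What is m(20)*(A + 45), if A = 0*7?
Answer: 495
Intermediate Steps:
m(P) = 11 (m(P) = 2 + 9 = 11)
A = 0
m(20)*(A + 45) = 11*(0 + 45) = 11*45 = 495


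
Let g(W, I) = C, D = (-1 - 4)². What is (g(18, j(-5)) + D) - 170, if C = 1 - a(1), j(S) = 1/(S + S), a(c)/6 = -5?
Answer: -114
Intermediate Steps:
a(c) = -30 (a(c) = 6*(-5) = -30)
j(S) = 1/(2*S)
D = 25 (D = (-5)² = 25)
C = 31 (C = 1 - 1*(-30) = 1 + 30 = 31)
g(W, I) = 31
(g(18, j(-5)) + D) - 170 = (31 + 25) - 170 = 56 - 170 = -114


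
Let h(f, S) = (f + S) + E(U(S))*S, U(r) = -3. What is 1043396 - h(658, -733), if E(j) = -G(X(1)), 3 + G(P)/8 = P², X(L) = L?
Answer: 1055199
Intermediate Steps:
G(P) = -24 + 8*P²
E(j) = 16 (E(j) = -(-24 + 8*1²) = -(-24 + 8*1) = -(-24 + 8) = -1*(-16) = 16)
h(f, S) = f + 17*S (h(f, S) = (f + S) + 16*S = (S + f) + 16*S = f + 17*S)
1043396 - h(658, -733) = 1043396 - (658 + 17*(-733)) = 1043396 - (658 - 12461) = 1043396 - 1*(-11803) = 1043396 + 11803 = 1055199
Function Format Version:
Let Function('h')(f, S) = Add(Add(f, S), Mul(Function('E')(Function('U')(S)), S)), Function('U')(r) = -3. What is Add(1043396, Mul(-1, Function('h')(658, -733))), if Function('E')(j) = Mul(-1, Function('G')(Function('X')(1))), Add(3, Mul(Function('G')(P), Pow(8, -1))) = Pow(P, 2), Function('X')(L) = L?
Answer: 1055199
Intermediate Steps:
Function('G')(P) = Add(-24, Mul(8, Pow(P, 2)))
Function('E')(j) = 16 (Function('E')(j) = Mul(-1, Add(-24, Mul(8, Pow(1, 2)))) = Mul(-1, Add(-24, Mul(8, 1))) = Mul(-1, Add(-24, 8)) = Mul(-1, -16) = 16)
Function('h')(f, S) = Add(f, Mul(17, S)) (Function('h')(f, S) = Add(Add(f, S), Mul(16, S)) = Add(Add(S, f), Mul(16, S)) = Add(f, Mul(17, S)))
Add(1043396, Mul(-1, Function('h')(658, -733))) = Add(1043396, Mul(-1, Add(658, Mul(17, -733)))) = Add(1043396, Mul(-1, Add(658, -12461))) = Add(1043396, Mul(-1, -11803)) = Add(1043396, 11803) = 1055199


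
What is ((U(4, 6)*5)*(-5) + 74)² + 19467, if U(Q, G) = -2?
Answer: 34843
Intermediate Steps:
((U(4, 6)*5)*(-5) + 74)² + 19467 = (-2*5*(-5) + 74)² + 19467 = (-10*(-5) + 74)² + 19467 = (50 + 74)² + 19467 = 124² + 19467 = 15376 + 19467 = 34843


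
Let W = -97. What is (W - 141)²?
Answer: 56644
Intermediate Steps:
(W - 141)² = (-97 - 141)² = (-238)² = 56644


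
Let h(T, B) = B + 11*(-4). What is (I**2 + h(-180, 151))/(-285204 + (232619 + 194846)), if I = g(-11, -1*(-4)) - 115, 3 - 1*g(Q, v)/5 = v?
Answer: 14507/142261 ≈ 0.10197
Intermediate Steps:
g(Q, v) = 15 - 5*v
h(T, B) = -44 + B (h(T, B) = B - 44 = -44 + B)
I = -120 (I = (15 - (-5)*(-4)) - 115 = (15 - 5*4) - 115 = (15 - 20) - 115 = -5 - 115 = -120)
(I**2 + h(-180, 151))/(-285204 + (232619 + 194846)) = ((-120)**2 + (-44 + 151))/(-285204 + (232619 + 194846)) = (14400 + 107)/(-285204 + 427465) = 14507/142261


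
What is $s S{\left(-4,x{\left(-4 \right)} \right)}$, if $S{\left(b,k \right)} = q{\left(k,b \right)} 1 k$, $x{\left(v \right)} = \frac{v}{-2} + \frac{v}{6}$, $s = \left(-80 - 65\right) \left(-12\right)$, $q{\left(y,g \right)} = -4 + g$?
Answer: $-18560$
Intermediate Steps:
$s = 1740$ ($s = \left(-145\right) \left(-12\right) = 1740$)
$x{\left(v \right)} = - \frac{v}{3}$ ($x{\left(v \right)} = v \left(- \frac{1}{2}\right) + v \frac{1}{6} = - \frac{v}{2} + \frac{v}{6} = - \frac{v}{3}$)
$S{\left(b,k \right)} = k \left(-4 + b\right)$ ($S{\left(b,k \right)} = \left(-4 + b\right) 1 k = \left(-4 + b\right) k = k \left(-4 + b\right)$)
$s S{\left(-4,x{\left(-4 \right)} \right)} = 1740 \left(- \frac{1}{3}\right) \left(-4\right) \left(-4 - 4\right) = 1740 \cdot \frac{4}{3} \left(-8\right) = 1740 \left(- \frac{32}{3}\right) = -18560$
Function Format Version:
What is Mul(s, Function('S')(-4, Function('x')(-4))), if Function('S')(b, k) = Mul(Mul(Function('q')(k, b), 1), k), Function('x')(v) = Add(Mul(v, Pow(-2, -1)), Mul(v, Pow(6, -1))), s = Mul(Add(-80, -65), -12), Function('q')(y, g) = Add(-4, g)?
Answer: -18560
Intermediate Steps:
s = 1740 (s = Mul(-145, -12) = 1740)
Function('x')(v) = Mul(Rational(-1, 3), v) (Function('x')(v) = Add(Mul(v, Rational(-1, 2)), Mul(v, Rational(1, 6))) = Add(Mul(Rational(-1, 2), v), Mul(Rational(1, 6), v)) = Mul(Rational(-1, 3), v))
Function('S')(b, k) = Mul(k, Add(-4, b)) (Function('S')(b, k) = Mul(Mul(Add(-4, b), 1), k) = Mul(Add(-4, b), k) = Mul(k, Add(-4, b)))
Mul(s, Function('S')(-4, Function('x')(-4))) = Mul(1740, Mul(Mul(Rational(-1, 3), -4), Add(-4, -4))) = Mul(1740, Mul(Rational(4, 3), -8)) = Mul(1740, Rational(-32, 3)) = -18560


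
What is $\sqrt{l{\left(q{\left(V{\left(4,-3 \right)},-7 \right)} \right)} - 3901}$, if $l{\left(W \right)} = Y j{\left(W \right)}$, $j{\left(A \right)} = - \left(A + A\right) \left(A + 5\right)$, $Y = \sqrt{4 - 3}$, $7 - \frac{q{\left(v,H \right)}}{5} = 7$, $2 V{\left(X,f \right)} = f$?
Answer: $i \sqrt{3901} \approx 62.458 i$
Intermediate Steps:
$V{\left(X,f \right)} = \frac{f}{2}$
$q{\left(v,H \right)} = 0$ ($q{\left(v,H \right)} = 35 - 35 = 0$)
$Y = 1$ ($Y = \sqrt{1} = 1$)
$j{\left(A \right)} = - 2 A \left(5 + A\right)$
$l{\left(W \right)} = - 2 W \left(5 + W\right)$ ($l{\left(W \right)} = 1 \left(- 2 W \left(5 + W\right)\right) = - 2 W \left(5 + W\right)$)
$\sqrt{l{\left(q{\left(V{\left(4,-3 \right)},-7 \right)} \right)} - 3901} = \sqrt{\left(-2\right) 0 \left(5 + 0\right) - 3901} = \sqrt{\left(-2\right) 0 \cdot 5 - 3901} = \sqrt{0 - 3901} = \sqrt{-3901} = i \sqrt{3901}$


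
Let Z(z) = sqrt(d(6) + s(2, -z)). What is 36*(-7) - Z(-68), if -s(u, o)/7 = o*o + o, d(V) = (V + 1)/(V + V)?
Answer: -252 - I*sqrt(1182363)/6 ≈ -252.0 - 181.23*I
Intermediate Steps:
d(V) = (1 + V)/(2*V) (d(V) = (1 + V)/((2*V)) = (1 + V)*(1/(2*V)) = (1 + V)/(2*V))
s(u, o) = -7*o - 7*o**2 (s(u, o) = -7*(o*o + o) = -7*(o**2 + o) = -7*(o + o**2) = -7*o - 7*o**2)
Z(z) = sqrt(7/12 + 7*z*(1 - z)) (Z(z) = sqrt((1/2)*(1 + 6)/6 - 7*(-z)*(1 - z)) = sqrt((1/2)*(1/6)*7 + 7*z*(1 - z)) = sqrt(7/12 + 7*z*(1 - z)))
36*(-7) - Z(-68) = 36*(-7) - sqrt(21)*sqrt(1 - 12*(-68)*(-1 - 68))/6 = -252 - sqrt(21)*sqrt(1 - 12*(-68)*(-69))/6 = -252 - sqrt(21)*sqrt(1 - 56304)/6 = -252 - sqrt(21)*sqrt(-56303)/6 = -252 - sqrt(21)*I*sqrt(56303)/6 = -252 - I*sqrt(1182363)/6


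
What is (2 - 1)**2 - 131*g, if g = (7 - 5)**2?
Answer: -523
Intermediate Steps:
g = 4 (g = 2**2 = 4)
(2 - 1)**2 - 131*g = (2 - 1)**2 - 131*4 = 1**2 - 524 = 1 - 524 = -523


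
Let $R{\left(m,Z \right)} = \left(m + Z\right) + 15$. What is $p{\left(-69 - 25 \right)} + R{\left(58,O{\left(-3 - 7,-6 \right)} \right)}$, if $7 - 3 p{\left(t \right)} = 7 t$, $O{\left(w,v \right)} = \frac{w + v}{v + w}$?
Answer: $\frac{887}{3} \approx 295.67$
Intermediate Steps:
$O{\left(w,v \right)} = 1$ ($O{\left(w,v \right)} = \frac{v + w}{v + w} = 1$)
$R{\left(m,Z \right)} = 15 + Z + m$ ($R{\left(m,Z \right)} = \left(Z + m\right) + 15 = 15 + Z + m$)
$p{\left(t \right)} = \frac{7}{3} - \frac{7 t}{3}$
$p{\left(-69 - 25 \right)} + R{\left(58,O{\left(-3 - 7,-6 \right)} \right)} = \left(\frac{7}{3} - \frac{7 \left(-69 - 25\right)}{3}\right) + \left(15 + 1 + 58\right) = \left(\frac{7}{3} - \frac{7 \left(-69 - 25\right)}{3}\right) + 74 = \left(\frac{7}{3} - - \frac{658}{3}\right) + 74 = \left(\frac{7}{3} + \frac{658}{3}\right) + 74 = \frac{665}{3} + 74 = \frac{887}{3}$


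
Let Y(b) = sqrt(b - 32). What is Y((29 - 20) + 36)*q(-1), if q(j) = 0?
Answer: 0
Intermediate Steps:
Y(b) = sqrt(-32 + b)
Y((29 - 20) + 36)*q(-1) = sqrt(-32 + ((29 - 20) + 36))*0 = sqrt(-32 + (9 + 36))*0 = sqrt(-32 + 45)*0 = sqrt(13)*0 = 0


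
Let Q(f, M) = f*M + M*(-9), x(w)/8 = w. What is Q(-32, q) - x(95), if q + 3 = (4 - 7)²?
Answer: -1006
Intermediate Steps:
x(w) = 8*w
q = 6 (q = -3 + (4 - 7)² = -3 + (-3)² = -3 + 9 = 6)
Q(f, M) = -9*M + M*f (Q(f, M) = M*f - 9*M = -9*M + M*f)
Q(-32, q) - x(95) = 6*(-9 - 32) - 8*95 = 6*(-41) - 1*760 = -246 - 760 = -1006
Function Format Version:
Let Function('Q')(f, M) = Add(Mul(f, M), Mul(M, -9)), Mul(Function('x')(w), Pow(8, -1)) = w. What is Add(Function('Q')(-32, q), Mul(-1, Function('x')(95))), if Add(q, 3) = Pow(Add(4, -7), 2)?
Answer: -1006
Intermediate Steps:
Function('x')(w) = Mul(8, w)
q = 6 (q = Add(-3, Pow(Add(4, -7), 2)) = Add(-3, Pow(-3, 2)) = Add(-3, 9) = 6)
Function('Q')(f, M) = Add(Mul(-9, M), Mul(M, f)) (Function('Q')(f, M) = Add(Mul(M, f), Mul(-9, M)) = Add(Mul(-9, M), Mul(M, f)))
Add(Function('Q')(-32, q), Mul(-1, Function('x')(95))) = Add(Mul(6, Add(-9, -32)), Mul(-1, Mul(8, 95))) = Add(Mul(6, -41), Mul(-1, 760)) = Add(-246, -760) = -1006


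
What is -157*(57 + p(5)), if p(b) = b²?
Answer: -12874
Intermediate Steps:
-157*(57 + p(5)) = -157*(57 + 5²) = -157*(57 + 25) = -157*82 = -12874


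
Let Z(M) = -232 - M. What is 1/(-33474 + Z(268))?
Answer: -1/33974 ≈ -2.9434e-5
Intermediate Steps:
1/(-33474 + Z(268)) = 1/(-33474 + (-232 - 1*268)) = 1/(-33474 + (-232 - 268)) = 1/(-33474 - 500) = 1/(-33974) = -1/33974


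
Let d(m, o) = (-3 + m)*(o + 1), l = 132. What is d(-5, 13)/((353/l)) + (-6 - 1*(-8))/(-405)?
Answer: -5988226/142965 ≈ -41.886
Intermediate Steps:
d(m, o) = (1 + o)*(-3 + m) (d(m, o) = (-3 + m)*(1 + o) = (1 + o)*(-3 + m))
d(-5, 13)/((353/l)) + (-6 - 1*(-8))/(-405) = (-3 - 5 - 3*13 - 5*13)/((353/132)) + (-6 - 1*(-8))/(-405) = (-3 - 5 - 39 - 65)/((353*(1/132))) + (-6 + 8)*(-1/405) = -112/353/132 + 2*(-1/405) = -112*132/353 - 2/405 = -14784/353 - 2/405 = -5988226/142965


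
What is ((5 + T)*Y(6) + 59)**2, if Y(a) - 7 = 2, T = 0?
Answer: 10816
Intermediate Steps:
Y(a) = 9 (Y(a) = 7 + 2 = 9)
((5 + T)*Y(6) + 59)**2 = ((5 + 0)*9 + 59)**2 = (5*9 + 59)**2 = (45 + 59)**2 = 104**2 = 10816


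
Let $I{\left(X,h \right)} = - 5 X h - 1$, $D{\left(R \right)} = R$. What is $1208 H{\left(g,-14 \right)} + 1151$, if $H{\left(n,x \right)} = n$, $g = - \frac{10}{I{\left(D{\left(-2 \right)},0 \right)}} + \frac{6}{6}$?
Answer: $14439$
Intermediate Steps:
$I{\left(X,h \right)} = -1 - 5 X h$ ($I{\left(X,h \right)} = - 5 X h - 1 = -1 - 5 X h$)
$g = 11$ ($g = - \frac{10}{-1 - \left(-10\right) 0} + \frac{6}{6} = - \frac{10}{-1 + 0} + 6 \cdot \frac{1}{6} = - \frac{10}{-1} + 1 = \left(-10\right) \left(-1\right) + 1 = 10 + 1 = 11$)
$1208 H{\left(g,-14 \right)} + 1151 = 1208 \cdot 11 + 1151 = 13288 + 1151 = 14439$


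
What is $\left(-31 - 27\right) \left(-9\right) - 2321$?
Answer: $-1799$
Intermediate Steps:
$\left(-31 - 27\right) \left(-9\right) - 2321 = \left(-58\right) \left(-9\right) - 2321 = 522 - 2321 = -1799$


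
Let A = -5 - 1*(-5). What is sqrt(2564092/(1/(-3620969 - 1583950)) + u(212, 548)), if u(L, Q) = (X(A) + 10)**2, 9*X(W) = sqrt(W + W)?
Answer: 8*I*sqrt(208529549507) ≈ 3.6532e+6*I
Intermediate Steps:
A = 0 (A = -5 + 5 = 0)
X(W) = sqrt(2)*sqrt(W)/9 (X(W) = sqrt(W + W)/9 = sqrt(2*W)/9 = (sqrt(2)*sqrt(W))/9 = sqrt(2)*sqrt(W)/9)
u(L, Q) = 100 (u(L, Q) = (sqrt(2)*sqrt(0)/9 + 10)**2 = ((1/9)*sqrt(2)*0 + 10)**2 = (0 + 10)**2 = 10**2 = 100)
sqrt(2564092/(1/(-3620969 - 1583950)) + u(212, 548)) = sqrt(2564092/(1/(-3620969 - 1583950)) + 100) = sqrt(2564092/(1/(-5204919)) + 100) = sqrt(2564092/(-1/5204919) + 100) = sqrt(2564092*(-5204919) + 100) = sqrt(-13345891168548 + 100) = sqrt(-13345891168448) = 8*I*sqrt(208529549507)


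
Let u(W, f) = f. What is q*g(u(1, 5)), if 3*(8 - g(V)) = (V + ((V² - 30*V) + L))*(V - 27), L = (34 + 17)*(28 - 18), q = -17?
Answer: -48756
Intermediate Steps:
L = 510 (L = 51*10 = 510)
g(V) = 8 - (-27 + V)*(510 + V² - 29*V)/3 (g(V) = 8 - (V + ((V² - 30*V) + 510))*(V - 27)/3 = 8 - (V + (510 + V² - 30*V))*(-27 + V)/3 = 8 - (510 + V² - 29*V)*(-27 + V)/3 = 8 - (-27 + V)*(510 + V² - 29*V)/3)
q*g(u(1, 5)) = -17*(4598 - 431*5 - ⅓*5³ + (56/3)*5²) = -17*(4598 - 2155 - ⅓*125 + (56/3)*25) = -17*(4598 - 2155 - 125/3 + 1400/3) = -17*2868 = -48756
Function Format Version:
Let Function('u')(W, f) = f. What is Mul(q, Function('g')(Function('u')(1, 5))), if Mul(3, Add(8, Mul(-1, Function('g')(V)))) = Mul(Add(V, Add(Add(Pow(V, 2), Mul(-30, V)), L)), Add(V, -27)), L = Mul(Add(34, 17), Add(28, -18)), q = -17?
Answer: -48756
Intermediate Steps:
L = 510 (L = Mul(51, 10) = 510)
Function('g')(V) = Add(8, Mul(Rational(-1, 3), Add(-27, V), Add(510, Pow(V, 2), Mul(-29, V)))) (Function('g')(V) = Add(8, Mul(Rational(-1, 3), Mul(Add(V, Add(Add(Pow(V, 2), Mul(-30, V)), 510)), Add(V, -27)))) = Add(8, Mul(Rational(-1, 3), Mul(Add(V, Add(510, Pow(V, 2), Mul(-30, V))), Add(-27, V)))) = Add(8, Mul(Rational(-1, 3), Mul(Add(510, Pow(V, 2), Mul(-29, V)), Add(-27, V)))) = Add(8, Mul(Rational(-1, 3), Mul(Add(-27, V), Add(510, Pow(V, 2), Mul(-29, V))))) = Add(8, Mul(Rational(-1, 3), Add(-27, V), Add(510, Pow(V, 2), Mul(-29, V)))))
Mul(q, Function('g')(Function('u')(1, 5))) = Mul(-17, Add(4598, Mul(-431, 5), Mul(Rational(-1, 3), Pow(5, 3)), Mul(Rational(56, 3), Pow(5, 2)))) = Mul(-17, Add(4598, -2155, Mul(Rational(-1, 3), 125), Mul(Rational(56, 3), 25))) = Mul(-17, Add(4598, -2155, Rational(-125, 3), Rational(1400, 3))) = Mul(-17, 2868) = -48756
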